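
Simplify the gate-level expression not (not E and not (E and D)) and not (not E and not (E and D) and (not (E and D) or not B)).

not (not E and not (E and D)) and not (not E and not (E and D) and (not (E and D) or not B))
= not (not E and not (E and D)) and not (not E and not (E and D))
= not (not E and not (E and D))
= E or E and D
= E

E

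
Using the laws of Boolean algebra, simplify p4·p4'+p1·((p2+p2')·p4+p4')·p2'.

p4·p4'+p1·((p2+p2')·p4+p4')·p2'
= p4·p4'+p1·(p4+p4')·p2'   — complement / identity
= p4·p4'+p1·p2'   — complement / identity
= p1·p2'   — complement / identity

p1·p2'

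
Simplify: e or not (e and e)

True

e or not (e and e)
= e or not e   — idempotence
= True   — complement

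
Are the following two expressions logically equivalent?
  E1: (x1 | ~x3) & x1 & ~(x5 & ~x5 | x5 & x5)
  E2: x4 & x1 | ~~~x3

E1: (x1 | ~x3) & x1 & ~(x5 & ~x5 | x5 & x5)
    = x1 & ~(x5 & ~x5 | x5 & x5)   [absorption]
    = x1 & ~x5   [distribution]
E2: x4 & x1 | ~~~x3
    = x4 & x1 | ~x3   [double negation]
These differ: at x1=0, x3=0, x4=0, x5=1, E1 = 0 but E2 = 1.

No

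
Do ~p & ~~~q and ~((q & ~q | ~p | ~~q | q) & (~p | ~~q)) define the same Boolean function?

No

E1: ~p & ~~~q
    = ~p & ~q   (double negation)
E2: ~((q & ~q | ~p | ~~q | q) & (~p | ~~q))
    = ~((~p | ~~q | q) & (~p | ~~q))   (complement / identity)
    = ~(~p | ~~q)   (absorption)
    = p & ~q   (De Morgan)
These differ: at p=0, q=0, E1 = 1 but E2 = 0.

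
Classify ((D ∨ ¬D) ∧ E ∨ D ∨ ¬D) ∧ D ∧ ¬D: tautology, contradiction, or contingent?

contradiction

((D ∨ ¬D) ∧ E ∨ D ∨ ¬D) ∧ D ∧ ¬D
= (D ∨ ¬D) ∧ D ∧ ¬D   — absorption
= D ∧ ¬D   — complement / identity
= False   — complement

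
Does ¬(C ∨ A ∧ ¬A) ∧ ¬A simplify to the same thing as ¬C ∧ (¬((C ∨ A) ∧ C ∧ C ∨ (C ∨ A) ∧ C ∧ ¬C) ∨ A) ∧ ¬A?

E1: ¬(C ∨ A ∧ ¬A) ∧ ¬A
    = ¬C ∧ ¬A
E2: ¬C ∧ (¬((C ∨ A) ∧ C ∧ C ∨ (C ∨ A) ∧ C ∧ ¬C) ∨ A) ∧ ¬A
    = ¬C ∧ (¬((C ∨ A) ∧ C) ∨ A) ∧ ¬A
    = ¬C ∧ (¬C ∨ A) ∧ ¬A
    = ¬C ∧ ¬A
Both reduce to ¬C ∧ ¬A, so they are equivalent.

Yes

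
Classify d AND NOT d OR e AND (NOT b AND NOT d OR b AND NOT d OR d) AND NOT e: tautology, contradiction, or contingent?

contradiction

d AND NOT d OR e AND (NOT b AND NOT d OR b AND NOT d OR d) AND NOT e
= d AND NOT d OR e AND (NOT d OR d) AND NOT e   — distribution
= d AND NOT d OR e AND NOT e   — complement / identity
= d AND NOT d   — complement / identity
= FALSE   — complement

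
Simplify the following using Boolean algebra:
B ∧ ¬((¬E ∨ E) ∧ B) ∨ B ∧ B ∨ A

B ∨ A

B ∧ ¬((¬E ∨ E) ∧ B) ∨ B ∧ B ∨ A
= B ∧ ¬B ∨ B ∧ B ∨ A   [complement / identity]
= B ∨ A   [distribution]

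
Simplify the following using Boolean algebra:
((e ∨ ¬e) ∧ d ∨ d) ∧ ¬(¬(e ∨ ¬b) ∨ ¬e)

((e ∨ ¬e) ∧ d ∨ d) ∧ ¬(¬(e ∨ ¬b) ∨ ¬e)
= ((e ∨ ¬e) ∧ d ∨ d) ∧ (e ∨ ¬b) ∧ e
= (d ∨ d) ∧ (e ∨ ¬b) ∧ e
= d ∧ (e ∨ ¬b) ∧ e
= d ∧ e

d ∧ e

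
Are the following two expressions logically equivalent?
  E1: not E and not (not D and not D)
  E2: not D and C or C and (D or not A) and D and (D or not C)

E1: not E and not (not D and not D)
    = not E and not not D   [idempotence]
    = not E and D   [double negation]
E2: not D and C or C and (D or not A) and D and (D or not C)
    = not D and C or C and (D or not A) and D   [absorption]
    = not D and C or C and D   [absorption]
    = C   [distribution]
These differ: at A=0, C=1, D=1, E=1, E1 = 0 but E2 = 1.

No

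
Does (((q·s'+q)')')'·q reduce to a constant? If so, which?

(((q·s'+q)')')'·q
= ((q')')'·q
= q'·q
= 0

yes, False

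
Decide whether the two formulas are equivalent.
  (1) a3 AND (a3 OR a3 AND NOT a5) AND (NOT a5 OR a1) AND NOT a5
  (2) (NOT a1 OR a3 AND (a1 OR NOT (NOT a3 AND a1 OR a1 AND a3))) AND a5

No

E1: a3 AND (a3 OR a3 AND NOT a5) AND (NOT a5 OR a1) AND NOT a5
    = a3 AND (a3 OR a3 AND NOT a5) AND NOT a5   (absorption)
    = a3 AND a3 AND NOT a5   (absorption)
    = a3 AND NOT a5   (idempotence)
E2: (NOT a1 OR a3 AND (a1 OR NOT (NOT a3 AND a1 OR a1 AND a3))) AND a5
    = (NOT a1 OR a3 AND (a1 OR NOT a1)) AND a5   (distribution)
    = (NOT a1 OR a3) AND a5   (complement / identity)
These differ: at a1=0, a3=1, a5=0, E1 = 1 but E2 = 0.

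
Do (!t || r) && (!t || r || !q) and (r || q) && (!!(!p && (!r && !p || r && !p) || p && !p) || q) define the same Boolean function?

No

E1: (!t || r) && (!t || r || !q)
    = !t || r
E2: (r || q) && (!!(!p && (!r && !p || r && !p) || p && !p) || q)
    = (r || q) && (!!(!p && !p || p && !p) || q)
    = (r || q) && (!p && !p || p && !p || q)
    = (r || q) && (!p || q)
    = q || r && !p
These differ: at p=1, q=1, r=0, t=1, E1 = 0 but E2 = 1.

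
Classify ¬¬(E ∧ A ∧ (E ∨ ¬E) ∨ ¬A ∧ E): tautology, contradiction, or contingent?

contingent

¬¬(E ∧ A ∧ (E ∨ ¬E) ∨ ¬A ∧ E)
= ¬¬(E ∧ A ∨ ¬A ∧ E)   [complement / identity]
= E ∧ A ∨ ¬A ∧ E   [double negation]
= E   [distribution]
This depends on E, so it is not a constant.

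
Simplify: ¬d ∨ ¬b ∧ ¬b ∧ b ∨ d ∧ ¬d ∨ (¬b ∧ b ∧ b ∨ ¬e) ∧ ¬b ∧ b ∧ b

¬d ∨ ¬b ∧ ¬b ∧ b ∨ d ∧ ¬d ∨ (¬b ∧ b ∧ b ∨ ¬e) ∧ ¬b ∧ b ∧ b
= ¬d ∨ ¬b ∧ ¬b ∧ b ∨ d ∧ ¬d ∨ ¬b ∧ b ∧ b   [absorption]
= ¬d ∨ ¬b ∧ ¬b ∧ b ∨ ¬b ∧ b ∧ b   [complement / identity]
= ¬d ∨ ¬b ∧ b   [distribution]
= ¬d   [complement / identity]

¬d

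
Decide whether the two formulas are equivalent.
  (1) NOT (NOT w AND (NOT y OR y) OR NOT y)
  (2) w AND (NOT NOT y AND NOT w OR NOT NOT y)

Yes

E1: NOT (NOT w AND (NOT y OR y) OR NOT y)
    = NOT (NOT w OR NOT y)   [complement / identity]
    = w AND y   [De Morgan]
E2: w AND (NOT NOT y AND NOT w OR NOT NOT y)
    = w AND NOT NOT y   [absorption]
    = w AND y   [double negation]
Both reduce to w AND y, so they are equivalent.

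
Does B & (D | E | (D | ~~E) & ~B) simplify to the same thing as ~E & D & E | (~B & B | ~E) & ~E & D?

No

E1: B & (D | E | (D | ~~E) & ~B)
    = B & (D | E | (D | E) & ~B)   — double negation
    = B & (D | E)   — absorption
E2: ~E & D & E | (~B & B | ~E) & ~E & D
    = ~E & D & E | ~E & ~E & D   — complement / identity
    = ~E & D   — distribution
These differ: at B=1, D=1, E=1, E1 = 1 but E2 = 0.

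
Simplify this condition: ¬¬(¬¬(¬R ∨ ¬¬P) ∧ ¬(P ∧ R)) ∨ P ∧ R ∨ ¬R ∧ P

¬R ∨ P

¬¬(¬¬(¬R ∨ ¬¬P) ∧ ¬(P ∧ R)) ∨ P ∧ R ∨ ¬R ∧ P
= ¬¬(¬¬(¬R ∨ ¬¬P) ∧ ¬(P ∧ R)) ∨ P   (distribution)
= ¬(¬(¬R ∨ ¬¬P) ∨ P ∧ R) ∨ P   (De Morgan)
= ¬(R ∧ ¬P ∨ P ∧ R) ∨ P   (De Morgan)
= ¬R ∨ P   (distribution)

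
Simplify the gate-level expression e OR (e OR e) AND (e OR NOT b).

e OR (e OR e) AND (e OR NOT b)
= e OR e OR e AND NOT b   (distribution)
= e OR e   (absorption)
= e   (idempotence)

e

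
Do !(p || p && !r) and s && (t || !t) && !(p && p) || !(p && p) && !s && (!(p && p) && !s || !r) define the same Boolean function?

E1: !(p || p && !r)
    = !p   — absorption
E2: s && (t || !t) && !(p && p) || !(p && p) && !s && (!(p && p) && !s || !r)
    = s && (t || !t) && !(p && p) || !(p && p) && !s   — absorption
    = s && !(p && p) || !(p && p) && !s   — complement / identity
    = !(p && p)   — distribution
    = !p   — idempotence
Both reduce to !p, so they are equivalent.

Yes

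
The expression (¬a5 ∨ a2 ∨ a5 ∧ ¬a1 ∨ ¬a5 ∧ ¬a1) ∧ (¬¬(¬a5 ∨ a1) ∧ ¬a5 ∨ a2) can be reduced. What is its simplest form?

(¬a5 ∨ a2 ∨ a5 ∧ ¬a1 ∨ ¬a5 ∧ ¬a1) ∧ (¬¬(¬a5 ∨ a1) ∧ ¬a5 ∨ a2)
= (¬a5 ∨ a2 ∨ a5 ∧ ¬a1 ∨ ¬a5 ∧ ¬a1) ∧ ((¬a5 ∨ a1) ∧ ¬a5 ∨ a2)   — double negation
= (¬a5 ∨ a2 ∨ ¬a1) ∧ ((¬a5 ∨ a1) ∧ ¬a5 ∨ a2)   — distribution
= (¬a5 ∨ a2 ∨ ¬a1) ∧ (¬a5 ∨ a2)   — absorption
= ¬a5 ∨ a2   — absorption

¬a5 ∨ a2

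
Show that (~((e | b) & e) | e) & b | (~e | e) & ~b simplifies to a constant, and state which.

(~((e | b) & e) | e) & b | (~e | e) & ~b
= (~e | e) & b | (~e | e) & ~b   — absorption
= ~e | e   — distribution
= 1   — complement

1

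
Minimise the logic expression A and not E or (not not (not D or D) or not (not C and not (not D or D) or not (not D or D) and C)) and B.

A and not E or B

A and not E or (not not (not D or D) or not (not C and not (not D or D) or not (not D or D) and C)) and B
= A and not E or (not not (not D or D) or not not (not D or D)) and B   [distribution]
= A and not E or not not (not D or D) and B   [idempotence]
= A and not E or (not D or D) and B   [double negation]
= A and not E or B   [complement / identity]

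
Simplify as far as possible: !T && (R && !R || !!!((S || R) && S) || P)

!T && (R && !R || !!!((S || R) && S) || P)
= !T && (R && !R || !!!S || P)   — absorption
= !T && (!!!S || P)   — complement / identity
= !T && (!S || P)   — double negation

!T && (!S || P)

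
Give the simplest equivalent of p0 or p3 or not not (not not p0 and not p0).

p0 or p3

p0 or p3 or not not (not not p0 and not p0)
= p0 or p3 or not not p0 and not p0
= p0 or p3 or p0 and not p0
= p0 or p3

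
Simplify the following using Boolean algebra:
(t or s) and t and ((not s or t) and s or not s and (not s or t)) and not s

t and not s

(t or s) and t and ((not s or t) and s or not s and (not s or t)) and not s
= (t or s) and t and (not s or t) and not s   — distribution
= (t or s) and t and not s   — absorption
= t and not s   — absorption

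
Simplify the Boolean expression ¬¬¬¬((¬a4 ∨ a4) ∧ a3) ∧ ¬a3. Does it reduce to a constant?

False

¬¬¬¬((¬a4 ∨ a4) ∧ a3) ∧ ¬a3
= ¬¬((¬a4 ∨ a4) ∧ a3) ∧ ¬a3   [double negation]
= ¬¬a3 ∧ ¬a3   [complement / identity]
= a3 ∧ ¬a3   [double negation]
= False   [complement]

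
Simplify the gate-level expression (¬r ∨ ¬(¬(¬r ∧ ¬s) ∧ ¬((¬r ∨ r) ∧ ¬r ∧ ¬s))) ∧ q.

¬r ∧ q

(¬r ∨ ¬(¬(¬r ∧ ¬s) ∧ ¬((¬r ∨ r) ∧ ¬r ∧ ¬s))) ∧ q
= (¬r ∨ ¬(¬(¬r ∧ ¬s) ∧ ¬(¬r ∧ ¬s))) ∧ q   [complement / identity]
= (¬r ∨ ¬¬(¬r ∧ ¬s)) ∧ q   [idempotence]
= (¬r ∨ ¬r ∧ ¬s) ∧ q   [double negation]
= ¬r ∧ q   [absorption]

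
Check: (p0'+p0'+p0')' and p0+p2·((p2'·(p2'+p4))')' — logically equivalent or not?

Yes

E1: (p0'+p0'+p0')'
    = (p0'+p0')'   — idempotence
    = (p0')'   — idempotence
    = p0   — double negation
E2: p0+p2·((p2'·(p2'+p4))')'
    = p0+p2·((p2')')'   — absorption
    = p0+p2·p2'   — double negation
    = p0   — complement / identity
Both reduce to p0, so they are equivalent.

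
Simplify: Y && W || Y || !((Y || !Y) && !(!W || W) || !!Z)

Y || !Z

Y && W || Y || !((Y || !Y) && !(!W || W) || !!Z)
= Y && W || Y || !(!(!W || W) || !!Z)   — complement / identity
= Y && W || Y || (!W || W) && !Z   — De Morgan
= Y || (!W || W) && !Z   — absorption
= Y || !Z   — complement / identity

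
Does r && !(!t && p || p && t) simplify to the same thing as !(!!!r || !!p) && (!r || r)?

E1: r && !(!t && p || p && t)
    = r && !p   — distribution
E2: !(!!!r || !!p) && (!r || r)
    = !(!!!r || !!p)   — complement / identity
    = !(!r || !!p)   — double negation
    = r && !p   — De Morgan
Both reduce to r && !p, so they are equivalent.

Yes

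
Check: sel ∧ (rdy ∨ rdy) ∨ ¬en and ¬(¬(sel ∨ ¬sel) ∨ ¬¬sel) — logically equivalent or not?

E1: sel ∧ (rdy ∨ rdy) ∨ ¬en
    = sel ∧ rdy ∨ ¬en
E2: ¬(¬(sel ∨ ¬sel) ∨ ¬¬sel)
    = (sel ∨ ¬sel) ∧ ¬sel
    = ¬sel
These differ: at en=1, rdy=1, sel=0, E1 = 0 but E2 = 1.

No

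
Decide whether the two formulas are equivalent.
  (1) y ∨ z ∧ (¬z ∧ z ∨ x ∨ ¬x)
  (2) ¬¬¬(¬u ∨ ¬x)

E1: y ∨ z ∧ (¬z ∧ z ∨ x ∨ ¬x)
    = y ∨ z ∧ (x ∨ ¬x)   [complement / identity]
    = y ∨ z   [complement / identity]
E2: ¬¬¬(¬u ∨ ¬x)
    = ¬(¬u ∨ ¬x)   [double negation]
    = u ∧ x   [De Morgan]
These differ: at u=0, x=0, y=1, z=0, E1 = 1 but E2 = 0.

No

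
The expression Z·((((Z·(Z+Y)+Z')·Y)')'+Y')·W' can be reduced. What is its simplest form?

Z·W'

Z·((((Z·(Z+Y)+Z')·Y)')'+Y')·W'
= Z·((((Z+Z')·Y)')'+Y')·W'
= Z·((Z+Z')·Y+Y')·W'
= Z·(Y+Y')·W'
= Z·W'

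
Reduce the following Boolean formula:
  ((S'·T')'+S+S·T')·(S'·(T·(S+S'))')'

((S'·T')'+S+S·T')·(S'·(T·(S+S'))')'
= ((S'·T')'+S+S·T')·(S'·T')'   [complement / identity]
= ((S'·T')'+S)·(S'·T')'   [absorption]
= (S'·T')'   [absorption]
= S+T   [De Morgan]

S+T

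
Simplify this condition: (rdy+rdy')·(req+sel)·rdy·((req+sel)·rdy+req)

(rdy+rdy')·(req+sel)·rdy·((req+sel)·rdy+req)
= (rdy+rdy')·(req+sel)·rdy   — absorption
= (req+sel)·rdy   — complement / identity

(req+sel)·rdy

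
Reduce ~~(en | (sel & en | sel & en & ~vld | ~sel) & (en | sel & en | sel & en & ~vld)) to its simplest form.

~~(en | (sel & en | sel & en & ~vld | ~sel) & (en | sel & en | sel & en & ~vld))
= ~~(en | ~sel & en | sel & en | sel & en & ~vld)   [distribution]
= ~~(en | ~sel & en | sel & en)   [absorption]
= ~~(en | en)   [distribution]
= en | en   [double negation]
= en   [idempotence]

en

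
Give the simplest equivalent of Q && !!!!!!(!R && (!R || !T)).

Q && !!!!!!(!R && (!R || !T))
= Q && !!!!(!R && (!R || !T))
= Q && !!(!R && (!R || !T))
= Q && !!!R
= Q && !R

Q && !R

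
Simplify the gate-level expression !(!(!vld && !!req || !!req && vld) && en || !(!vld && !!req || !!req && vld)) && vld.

req && vld

!(!(!vld && !!req || !!req && vld) && en || !(!vld && !!req || !!req && vld)) && vld
= !!(!vld && !!req || !!req && vld) && vld   (absorption)
= !!!!req && vld   (distribution)
= !!req && vld   (double negation)
= req && vld   (double negation)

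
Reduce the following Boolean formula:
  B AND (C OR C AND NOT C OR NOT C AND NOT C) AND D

B AND (C OR C AND NOT C OR NOT C AND NOT C) AND D
= B AND (C OR NOT C) AND D   (distribution)
= B AND D   (complement / identity)

B AND D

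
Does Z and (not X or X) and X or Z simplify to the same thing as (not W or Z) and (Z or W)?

Yes

E1: Z and (not X or X) and X or Z
    = Z and X or Z   [complement / identity]
    = Z   [absorption]
E2: (not W or Z) and (Z or W)
    = not W and W or Z   [distribution]
    = Z   [complement / identity]
Both reduce to Z, so they are equivalent.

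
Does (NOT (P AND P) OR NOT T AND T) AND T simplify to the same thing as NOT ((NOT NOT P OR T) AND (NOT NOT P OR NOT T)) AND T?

E1: (NOT (P AND P) OR NOT T AND T) AND T
    = NOT (P AND P) AND T   [complement / identity]
    = NOT P AND T   [idempotence]
E2: NOT ((NOT NOT P OR T) AND (NOT NOT P OR NOT T)) AND T
    = NOT (T AND NOT T OR NOT NOT P) AND T   [distribution]
    = NOT (T AND NOT T OR P) AND T   [double negation]
    = NOT P AND T   [complement / identity]
Both reduce to NOT P AND T, so they are equivalent.

Yes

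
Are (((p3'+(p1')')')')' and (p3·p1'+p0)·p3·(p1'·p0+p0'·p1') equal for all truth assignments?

Yes

E1: (((p3'+(p1')')')')'
    = (p3'+(p1')')'
    = p3·p1'
E2: (p3·p1'+p0)·p3·(p1'·p0+p0'·p1')
    = (p3·p1'+p0)·p3·p1'
    = p3·p1'
Both reduce to p3·p1', so they are equivalent.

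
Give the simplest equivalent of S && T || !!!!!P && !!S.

S && T || !!!!!P && !!S
= S && T || !!!!!P && S   [double negation]
= S && T || !!!P && S   [double negation]
= S && T || !P && S   [double negation]
= S && (T || !P)   [distribution]

S && (T || !P)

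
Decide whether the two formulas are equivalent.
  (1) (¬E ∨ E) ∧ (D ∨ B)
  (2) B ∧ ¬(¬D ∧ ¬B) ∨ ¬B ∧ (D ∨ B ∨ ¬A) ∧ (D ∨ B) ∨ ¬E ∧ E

E1: (¬E ∨ E) ∧ (D ∨ B)
    = D ∨ B   [complement / identity]
E2: B ∧ ¬(¬D ∧ ¬B) ∨ ¬B ∧ (D ∨ B ∨ ¬A) ∧ (D ∨ B) ∨ ¬E ∧ E
    = B ∧ ¬(¬D ∧ ¬B) ∨ ¬B ∧ (D ∨ B ∨ ¬A) ∧ (D ∨ B)   [complement / identity]
    = B ∧ ¬(¬D ∧ ¬B) ∨ ¬B ∧ (D ∨ B)   [absorption]
    = B ∧ (D ∨ B) ∨ ¬B ∧ (D ∨ B)   [De Morgan]
    = D ∨ B   [distribution]
Both reduce to D ∨ B, so they are equivalent.

Yes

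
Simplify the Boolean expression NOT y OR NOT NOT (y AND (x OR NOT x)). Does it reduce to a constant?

TRUE

NOT y OR NOT NOT (y AND (x OR NOT x))
= NOT y OR NOT NOT y   (complement / identity)
= NOT y OR y   (double negation)
= TRUE   (complement)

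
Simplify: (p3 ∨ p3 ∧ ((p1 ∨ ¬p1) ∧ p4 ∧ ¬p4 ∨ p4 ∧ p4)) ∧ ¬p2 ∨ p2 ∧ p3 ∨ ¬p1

(p3 ∨ p3 ∧ ((p1 ∨ ¬p1) ∧ p4 ∧ ¬p4 ∨ p4 ∧ p4)) ∧ ¬p2 ∨ p2 ∧ p3 ∨ ¬p1
= (p3 ∨ p3 ∧ (p4 ∧ ¬p4 ∨ p4 ∧ p4)) ∧ ¬p2 ∨ p2 ∧ p3 ∨ ¬p1   — complement / identity
= (p3 ∨ p3 ∧ p4) ∧ ¬p2 ∨ p2 ∧ p3 ∨ ¬p1   — distribution
= p3 ∧ ¬p2 ∨ p2 ∧ p3 ∨ ¬p1   — absorption
= p3 ∨ ¬p1   — distribution

p3 ∨ ¬p1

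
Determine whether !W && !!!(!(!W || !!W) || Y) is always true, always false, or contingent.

!W && !!!(!(!W || !!W) || Y)
= !W && !(!(!W || !!W) || Y)   (double negation)
= !W && !(W && !W || Y)   (De Morgan)
= !W && !Y   (complement / identity)
This depends on W, Y, so it is not a constant.

contingent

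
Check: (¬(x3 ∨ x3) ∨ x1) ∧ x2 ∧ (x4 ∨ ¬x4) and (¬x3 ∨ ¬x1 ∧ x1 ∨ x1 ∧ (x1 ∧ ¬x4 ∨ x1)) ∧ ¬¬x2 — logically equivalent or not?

Yes

E1: (¬(x3 ∨ x3) ∨ x1) ∧ x2 ∧ (x4 ∨ ¬x4)
    = (¬(x3 ∨ x3) ∨ x1) ∧ x2   — complement / identity
    = (¬x3 ∨ x1) ∧ x2   — idempotence
E2: (¬x3 ∨ ¬x1 ∧ x1 ∨ x1 ∧ (x1 ∧ ¬x4 ∨ x1)) ∧ ¬¬x2
    = (¬x3 ∨ ¬x1 ∧ x1 ∨ x1 ∧ x1) ∧ ¬¬x2   — absorption
    = (¬x3 ∨ x1) ∧ ¬¬x2   — distribution
    = (¬x3 ∨ x1) ∧ x2   — double negation
Both reduce to (¬x3 ∨ x1) ∧ x2, so they are equivalent.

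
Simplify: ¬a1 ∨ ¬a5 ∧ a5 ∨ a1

¬a1 ∨ ¬a5 ∧ a5 ∨ a1
= ¬a1 ∨ a1   (complement / identity)
= True   (complement)

True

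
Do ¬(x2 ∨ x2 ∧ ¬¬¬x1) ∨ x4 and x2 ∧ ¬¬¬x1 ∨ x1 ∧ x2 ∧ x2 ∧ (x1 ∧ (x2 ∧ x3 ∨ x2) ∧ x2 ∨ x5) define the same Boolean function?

No

E1: ¬(x2 ∨ x2 ∧ ¬¬¬x1) ∨ x4
    = ¬(x2 ∨ x2 ∧ ¬x1) ∨ x4   — double negation
    = ¬x2 ∨ x4   — absorption
E2: x2 ∧ ¬¬¬x1 ∨ x1 ∧ x2 ∧ x2 ∧ (x1 ∧ (x2 ∧ x3 ∨ x2) ∧ x2 ∨ x5)
    = x2 ∧ ¬¬¬x1 ∨ x1 ∧ x2 ∧ x2 ∧ (x1 ∧ x2 ∧ x2 ∨ x5)   — absorption
    = x2 ∧ ¬¬¬x1 ∨ x1 ∧ x2 ∧ x2   — absorption
    = x2 ∧ ¬x1 ∨ x1 ∧ x2 ∧ x2   — double negation
    = x2 ∧ ¬x1 ∨ x1 ∧ x2   — idempotence
    = x2   — distribution
These differ: at x1=0, x2=0, x3=1, x4=1, x5=1, E1 = 1 but E2 = 0.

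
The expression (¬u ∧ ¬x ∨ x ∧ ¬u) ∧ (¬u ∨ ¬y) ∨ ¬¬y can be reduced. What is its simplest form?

¬u ∨ y

(¬u ∧ ¬x ∨ x ∧ ¬u) ∧ (¬u ∨ ¬y) ∨ ¬¬y
= ¬u ∧ (¬u ∨ ¬y) ∨ ¬¬y   (distribution)
= ¬u ∨ ¬¬y   (absorption)
= ¬u ∨ y   (double negation)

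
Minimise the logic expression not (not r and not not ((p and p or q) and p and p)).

not (not r and not not ((p and p or q) and p and p))
= not (not r and not not (p and p))   — absorption
= not (not r and not not p)   — idempotence
= r or not p   — De Morgan

r or not p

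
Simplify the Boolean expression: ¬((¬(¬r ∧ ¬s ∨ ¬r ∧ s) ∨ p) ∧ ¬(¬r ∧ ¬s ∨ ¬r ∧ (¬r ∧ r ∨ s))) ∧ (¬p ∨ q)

¬r ∧ (¬p ∨ q)

¬((¬(¬r ∧ ¬s ∨ ¬r ∧ s) ∨ p) ∧ ¬(¬r ∧ ¬s ∨ ¬r ∧ (¬r ∧ r ∨ s))) ∧ (¬p ∨ q)
= ¬((¬(¬r ∧ ¬s ∨ ¬r ∧ s) ∨ p) ∧ ¬(¬r ∧ ¬s ∨ ¬r ∧ s)) ∧ (¬p ∨ q)
= ¬¬(¬r ∧ ¬s ∨ ¬r ∧ s) ∧ (¬p ∨ q)
= ¬¬¬r ∧ (¬p ∨ q)
= ¬r ∧ (¬p ∨ q)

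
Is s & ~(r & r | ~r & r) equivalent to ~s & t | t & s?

E1: s & ~(r & r | ~r & r)
    = s & ~r
E2: ~s & t | t & s
    = t
These differ: at r=0, s=0, t=1, E1 = 0 but E2 = 1.

No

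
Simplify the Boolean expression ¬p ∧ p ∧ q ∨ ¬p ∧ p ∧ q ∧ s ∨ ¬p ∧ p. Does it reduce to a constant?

¬p ∧ p ∧ q ∨ ¬p ∧ p ∧ q ∧ s ∨ ¬p ∧ p
= ¬p ∧ p ∧ q ∨ ¬p ∧ p   [absorption]
= ¬p ∧ p   [absorption]
= False   [complement]

False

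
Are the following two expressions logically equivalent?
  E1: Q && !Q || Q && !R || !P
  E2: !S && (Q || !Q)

E1: Q && !Q || Q && !R || !P
    = Q && !R || !P
E2: !S && (Q || !Q)
    = !S
These differ: at P=0, Q=0, R=0, S=1, E1 = 1 but E2 = 0.

No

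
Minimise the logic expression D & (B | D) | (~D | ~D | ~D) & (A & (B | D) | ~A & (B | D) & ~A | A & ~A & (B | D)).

B | D

D & (B | D) | (~D | ~D | ~D) & (A & (B | D) | ~A & (B | D) & ~A | A & ~A & (B | D))
= D & (B | D) | (~D | ~D | ~D) & (A & (B | D) | ~A & (B | D))   — distribution
= D & (B | D) | (~D | ~D) & (A & (B | D) | ~A & (B | D))   — idempotence
= D & (B | D) | (~D | ~D) & (B | D)   — distribution
= D & (B | D) | ~D & (B | D)   — idempotence
= B | D   — distribution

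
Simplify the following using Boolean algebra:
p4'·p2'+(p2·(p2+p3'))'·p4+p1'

p4'·p2'+(p2·(p2+p3'))'·p4+p1'
= p4'·p2'+p2'·p4+p1'   — absorption
= p2'+p1'   — distribution

p2'+p1'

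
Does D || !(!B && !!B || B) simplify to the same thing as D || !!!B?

Yes

E1: D || !(!B && !!B || B)
    = D || !(!B && B || B)
    = D || !B
E2: D || !!!B
    = D || !B
Both reduce to D || !B, so they are equivalent.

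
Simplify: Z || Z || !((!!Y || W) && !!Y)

Z || !Y

Z || Z || !((!!Y || W) && !!Y)
= Z || !((!!Y || W) && !!Y)   — idempotence
= Z || !!!Y   — absorption
= Z || !Y   — double negation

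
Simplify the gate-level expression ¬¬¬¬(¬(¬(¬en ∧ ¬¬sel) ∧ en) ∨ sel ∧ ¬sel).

¬en

¬¬¬¬(¬(¬(¬en ∧ ¬¬sel) ∧ en) ∨ sel ∧ ¬sel)
= ¬¬¬¬¬(¬(¬en ∧ ¬¬sel) ∧ en)   [complement / identity]
= ¬¬¬¬¬((en ∨ ¬sel) ∧ en)   [De Morgan]
= ¬¬¬¬¬en   [absorption]
= ¬¬¬en   [double negation]
= ¬en   [double negation]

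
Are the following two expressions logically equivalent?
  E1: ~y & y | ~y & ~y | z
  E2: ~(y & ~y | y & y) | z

E1: ~y & y | ~y & ~y | z
    = ~y | z   (distribution)
E2: ~(y & ~y | y & y) | z
    = ~y | z   (distribution)
Both reduce to ~y | z, so they are equivalent.

Yes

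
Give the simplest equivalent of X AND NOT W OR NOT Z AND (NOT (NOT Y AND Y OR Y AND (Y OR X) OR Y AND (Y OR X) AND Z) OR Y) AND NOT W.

NOT W AND (X OR NOT Z)

X AND NOT W OR NOT Z AND (NOT (NOT Y AND Y OR Y AND (Y OR X) OR Y AND (Y OR X) AND Z) OR Y) AND NOT W
= X AND NOT W OR NOT Z AND (NOT (NOT Y AND Y OR Y AND (Y OR X)) OR Y) AND NOT W   (absorption)
= X AND NOT W OR NOT Z AND (NOT (NOT Y AND Y OR Y) OR Y) AND NOT W   (absorption)
= X AND NOT W OR NOT Z AND (NOT Y OR Y) AND NOT W   (complement / identity)
= X AND NOT W OR NOT Z AND NOT W   (complement / identity)
= NOT W AND (X OR NOT Z)   (distribution)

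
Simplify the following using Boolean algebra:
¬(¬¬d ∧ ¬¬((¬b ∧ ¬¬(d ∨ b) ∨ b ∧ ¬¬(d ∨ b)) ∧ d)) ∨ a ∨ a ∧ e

¬(¬¬d ∧ ¬¬((¬b ∧ ¬¬(d ∨ b) ∨ b ∧ ¬¬(d ∨ b)) ∧ d)) ∨ a ∨ a ∧ e
= ¬(¬¬d ∧ ¬¬(¬¬(d ∨ b) ∧ d)) ∨ a ∨ a ∧ e   (distribution)
= ¬(¬¬d ∧ ¬¬((d ∨ b) ∧ d)) ∨ a ∨ a ∧ e   (double negation)
= ¬(¬¬d ∧ ¬¬d) ∨ a ∨ a ∧ e   (absorption)
= ¬(¬¬d ∧ ¬¬d) ∨ a   (absorption)
= ¬¬¬d ∨ a   (idempotence)
= ¬d ∨ a   (double negation)

¬d ∨ a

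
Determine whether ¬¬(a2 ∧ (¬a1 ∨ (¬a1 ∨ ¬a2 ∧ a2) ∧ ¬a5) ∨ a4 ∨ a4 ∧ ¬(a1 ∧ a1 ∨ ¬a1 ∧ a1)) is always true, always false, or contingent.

contingent

¬¬(a2 ∧ (¬a1 ∨ (¬a1 ∨ ¬a2 ∧ a2) ∧ ¬a5) ∨ a4 ∨ a4 ∧ ¬(a1 ∧ a1 ∨ ¬a1 ∧ a1))
= ¬¬(a2 ∧ (¬a1 ∨ ¬a1 ∧ ¬a5) ∨ a4 ∨ a4 ∧ ¬(a1 ∧ a1 ∨ ¬a1 ∧ a1))
= ¬¬(a2 ∧ (¬a1 ∨ ¬a1 ∧ ¬a5) ∨ a4 ∨ a4 ∧ ¬a1)
= ¬¬(a2 ∧ ¬a1 ∨ a4 ∨ a4 ∧ ¬a1)
= ¬¬(a2 ∧ ¬a1 ∨ a4)
= a2 ∧ ¬a1 ∨ a4
This depends on a1, a2, a4, so it is not a constant.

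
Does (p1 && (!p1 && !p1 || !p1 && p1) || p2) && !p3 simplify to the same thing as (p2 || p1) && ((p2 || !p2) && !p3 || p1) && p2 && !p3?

Yes

E1: (p1 && (!p1 && !p1 || !p1 && p1) || p2) && !p3
    = (p1 && !p1 || p2) && !p3   [distribution]
    = p2 && !p3   [complement / identity]
E2: (p2 || p1) && ((p2 || !p2) && !p3 || p1) && p2 && !p3
    = (p2 && (p2 || !p2) && !p3 || p1) && p2 && !p3   [distribution]
    = (p2 && !p3 || p1) && p2 && !p3   [complement / identity]
    = p2 && !p3   [absorption]
Both reduce to p2 && !p3, so they are equivalent.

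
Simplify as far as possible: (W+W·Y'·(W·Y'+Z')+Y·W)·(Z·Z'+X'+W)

W

(W+W·Y'·(W·Y'+Z')+Y·W)·(Z·Z'+X'+W)
= (W+W·Y'·(W·Y'+Z')+Y·W)·(X'+W)   (complement / identity)
= (W+W·Y'+Y·W)·(X'+W)   (absorption)
= (W+W)·(X'+W)   (distribution)
= W+W·X'   (distribution)
= W   (absorption)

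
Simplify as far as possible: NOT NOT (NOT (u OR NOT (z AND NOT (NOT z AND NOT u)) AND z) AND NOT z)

NOT u AND NOT z

NOT NOT (NOT (u OR NOT (z AND NOT (NOT z AND NOT u)) AND z) AND NOT z)
= NOT NOT (NOT (u OR NOT (z AND (z OR u)) AND z) AND NOT z)   — De Morgan
= NOT NOT (NOT (u OR NOT z AND z) AND NOT z)   — absorption
= NOT NOT (NOT u AND NOT z)   — complement / identity
= NOT u AND NOT z   — double negation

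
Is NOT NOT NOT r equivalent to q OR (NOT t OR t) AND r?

No

E1: NOT NOT NOT r
    = NOT r
E2: q OR (NOT t OR t) AND r
    = q OR r
These differ: at q=0, r=0, t=0, E1 = 1 but E2 = 0.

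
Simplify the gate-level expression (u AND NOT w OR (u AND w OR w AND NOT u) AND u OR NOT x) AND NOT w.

(u AND NOT w OR (u AND w OR w AND NOT u) AND u OR NOT x) AND NOT w
= (u AND NOT w OR w AND u OR NOT x) AND NOT w   (distribution)
= (u OR NOT x) AND NOT w   (distribution)

(u OR NOT x) AND NOT w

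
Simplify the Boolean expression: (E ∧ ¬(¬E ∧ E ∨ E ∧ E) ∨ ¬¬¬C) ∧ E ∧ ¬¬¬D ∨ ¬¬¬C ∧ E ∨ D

(E ∧ ¬(¬E ∧ E ∨ E ∧ E) ∨ ¬¬¬C) ∧ E ∧ ¬¬¬D ∨ ¬¬¬C ∧ E ∨ D
= (E ∧ ¬E ∨ ¬¬¬C) ∧ E ∧ ¬¬¬D ∨ ¬¬¬C ∧ E ∨ D   (distribution)
= (E ∧ ¬E ∨ ¬¬¬C) ∧ E ∧ ¬D ∨ ¬¬¬C ∧ E ∨ D   (double negation)
= ¬¬¬C ∧ E ∧ ¬D ∨ ¬¬¬C ∧ E ∨ D   (complement / identity)
= ¬¬¬C ∧ E ∨ D   (absorption)
= ¬C ∧ E ∨ D   (double negation)

¬C ∧ E ∨ D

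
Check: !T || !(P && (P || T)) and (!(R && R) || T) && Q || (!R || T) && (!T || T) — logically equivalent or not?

E1: !T || !(P && (P || T))
    = !T || !P   (absorption)
E2: (!(R && R) || T) && Q || (!R || T) && (!T || T)
    = (!(R && R) || T) && Q || !R || T   (complement / identity)
    = (!R || T) && Q || !R || T   (idempotence)
    = !R || T   (absorption)
These differ: at P=1, Q=0, R=1, T=1, E1 = 0 but E2 = 1.

No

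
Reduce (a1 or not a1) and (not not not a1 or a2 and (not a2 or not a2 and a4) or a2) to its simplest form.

not a1 or a2

(a1 or not a1) and (not not not a1 or a2 and (not a2 or not a2 and a4) or a2)
= (a1 or not a1) and (not not not a1 or a2 and not a2 or a2)   (absorption)
= not not not a1 or a2 and not a2 or a2   (complement / identity)
= not a1 or a2 and not a2 or a2   (double negation)
= not a1 or a2   (complement / identity)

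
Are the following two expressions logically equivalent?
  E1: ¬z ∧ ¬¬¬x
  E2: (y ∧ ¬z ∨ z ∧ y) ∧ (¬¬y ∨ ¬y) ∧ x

No

E1: ¬z ∧ ¬¬¬x
    = ¬z ∧ ¬x   (double negation)
E2: (y ∧ ¬z ∨ z ∧ y) ∧ (¬¬y ∨ ¬y) ∧ x
    = (y ∧ ¬z ∨ z ∧ y) ∧ (y ∨ ¬y) ∧ x   (double negation)
    = (y ∧ ¬z ∨ z ∧ y) ∧ x   (complement / identity)
    = y ∧ x   (distribution)
These differ: at x=0, y=1, z=0, E1 = 1 but E2 = 0.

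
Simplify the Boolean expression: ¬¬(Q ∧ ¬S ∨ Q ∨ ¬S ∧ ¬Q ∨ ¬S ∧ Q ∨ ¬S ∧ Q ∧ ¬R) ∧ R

¬¬(Q ∧ ¬S ∨ Q ∨ ¬S ∧ ¬Q ∨ ¬S ∧ Q ∨ ¬S ∧ Q ∧ ¬R) ∧ R
= ¬¬(Q ∧ ¬S ∨ Q ∨ ¬S ∧ ¬Q ∨ ¬S ∧ Q) ∧ R   [absorption]
= ¬¬(Q ∨ ¬S ∧ ¬Q ∨ ¬S ∧ Q) ∧ R   [absorption]
= ¬¬(Q ∨ ¬S) ∧ R   [distribution]
= (Q ∨ ¬S) ∧ R   [double negation]

(Q ∨ ¬S) ∧ R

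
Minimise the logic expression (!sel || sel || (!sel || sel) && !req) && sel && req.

sel && req

(!sel || sel || (!sel || sel) && !req) && sel && req
= (!sel || sel) && sel && req   — absorption
= sel && req   — complement / identity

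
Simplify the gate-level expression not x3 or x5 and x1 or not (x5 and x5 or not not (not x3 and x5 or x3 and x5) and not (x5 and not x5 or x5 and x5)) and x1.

not x3 or x1

not x3 or x5 and x1 or not (x5 and x5 or not not (not x3 and x5 or x3 and x5) and not (x5 and not x5 or x5 and x5)) and x1
= not x3 or x5 and x1 or not (x5 and x5 or not not (not x3 and x5 or x3 and x5) and not x5) and x1   — distribution
= not x3 or x5 and x1 or not (x5 and x5 or not not x5 and not x5) and x1   — distribution
= not x3 or x5 and x1 or not (x5 and x5 or x5 and not x5) and x1   — double negation
= not x3 or x5 and x1 or not x5 and x1   — distribution
= not x3 or x1   — distribution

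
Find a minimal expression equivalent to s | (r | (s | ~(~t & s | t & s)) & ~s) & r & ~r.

s

s | (r | (s | ~(~t & s | t & s)) & ~s) & r & ~r
= s | (r | (s | ~s) & ~s) & r & ~r   (distribution)
= s | (r | ~s) & r & ~r   (complement / identity)
= s | r & ~r   (absorption)
= s   (complement / identity)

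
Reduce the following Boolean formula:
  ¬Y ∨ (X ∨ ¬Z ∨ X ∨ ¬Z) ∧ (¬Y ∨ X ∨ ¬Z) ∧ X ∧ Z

¬Y ∨ (X ∨ ¬Z ∨ X ∨ ¬Z) ∧ (¬Y ∨ X ∨ ¬Z) ∧ X ∧ Z
= ¬Y ∨ ((X ∨ ¬Z) ∧ ¬Y ∨ X ∨ ¬Z) ∧ X ∧ Z
= ¬Y ∨ (X ∨ ¬Z) ∧ X ∧ Z
= ¬Y ∨ X ∧ Z

¬Y ∨ X ∧ Z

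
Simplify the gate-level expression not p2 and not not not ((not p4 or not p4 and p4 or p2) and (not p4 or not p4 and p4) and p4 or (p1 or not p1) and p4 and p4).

not p2 and not p4

not p2 and not not not ((not p4 or not p4 and p4 or p2) and (not p4 or not p4 and p4) and p4 or (p1 or not p1) and p4 and p4)
= not p2 and not not not ((not p4 or not p4 and p4 or p2) and (not p4 or not p4 and p4) and p4 or p4 and p4)   — complement / identity
= not p2 and not not not ((not p4 or not p4 and p4) and p4 or p4 and p4)   — absorption
= not p2 and not not not (not p4 and p4 or p4 and p4)   — complement / identity
= not p2 and not not not p4   — distribution
= not p2 and not p4   — double negation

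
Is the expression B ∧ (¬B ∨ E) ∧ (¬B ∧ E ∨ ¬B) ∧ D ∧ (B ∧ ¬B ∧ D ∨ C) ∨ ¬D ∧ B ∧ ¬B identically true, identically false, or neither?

B ∧ (¬B ∨ E) ∧ (¬B ∧ E ∨ ¬B) ∧ D ∧ (B ∧ ¬B ∧ D ∨ C) ∨ ¬D ∧ B ∧ ¬B
= B ∧ (¬B ∨ E) ∧ ¬B ∧ D ∧ (B ∧ ¬B ∧ D ∨ C) ∨ ¬D ∧ B ∧ ¬B
= B ∧ ¬B ∧ D ∧ (B ∧ ¬B ∧ D ∨ C) ∨ ¬D ∧ B ∧ ¬B
= B ∧ ¬B ∧ D ∨ ¬D ∧ B ∧ ¬B
= B ∧ ¬B
= False

identically false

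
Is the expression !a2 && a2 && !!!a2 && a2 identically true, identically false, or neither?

!a2 && a2 && !!!a2 && a2
= !a2 && a2 && !a2 && a2
= !a2 && a2
= false

identically false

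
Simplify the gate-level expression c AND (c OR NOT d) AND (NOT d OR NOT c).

c AND NOT d

c AND (c OR NOT d) AND (NOT d OR NOT c)
= c AND (c AND NOT c OR NOT d)
= c AND NOT d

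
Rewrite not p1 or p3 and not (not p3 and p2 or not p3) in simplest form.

not p1 or p3

not p1 or p3 and not (not p3 and p2 or not p3)
= not p1 or p3 and not not p3
= not p1 or p3 and p3
= not p1 or p3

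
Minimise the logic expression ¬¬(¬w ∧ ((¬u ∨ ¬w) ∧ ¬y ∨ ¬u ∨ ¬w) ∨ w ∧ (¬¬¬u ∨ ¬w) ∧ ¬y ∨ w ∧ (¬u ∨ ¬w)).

¬u ∨ ¬w

¬¬(¬w ∧ ((¬u ∨ ¬w) ∧ ¬y ∨ ¬u ∨ ¬w) ∨ w ∧ (¬¬¬u ∨ ¬w) ∧ ¬y ∨ w ∧ (¬u ∨ ¬w))
= ¬¬(¬w ∧ ((¬u ∨ ¬w) ∧ ¬y ∨ ¬u ∨ ¬w) ∨ w ∧ (¬u ∨ ¬w) ∧ ¬y ∨ w ∧ (¬u ∨ ¬w))   (double negation)
= ¬¬(¬w ∧ ((¬u ∨ ¬w) ∧ ¬y ∨ ¬u ∨ ¬w) ∨ w ∧ (¬u ∨ ¬w))   (absorption)
= ¬¬(¬w ∧ (¬u ∨ ¬w) ∨ w ∧ (¬u ∨ ¬w))   (absorption)
= ¬¬(¬u ∨ ¬w)   (distribution)
= ¬u ∨ ¬w   (double negation)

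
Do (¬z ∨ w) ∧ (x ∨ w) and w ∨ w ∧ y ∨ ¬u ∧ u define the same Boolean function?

No

E1: (¬z ∨ w) ∧ (x ∨ w)
    = ¬z ∧ x ∨ w
E2: w ∨ w ∧ y ∨ ¬u ∧ u
    = w ∨ w ∧ y
    = w
These differ: at u=0, w=0, x=1, y=0, z=0, E1 = 1 but E2 = 0.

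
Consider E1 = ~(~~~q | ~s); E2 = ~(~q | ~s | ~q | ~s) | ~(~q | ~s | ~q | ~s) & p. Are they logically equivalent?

Yes

E1: ~(~~~q | ~s)
    = ~(~q | ~s)   [double negation]
    = q & s   [De Morgan]
E2: ~(~q | ~s | ~q | ~s) | ~(~q | ~s | ~q | ~s) & p
    = ~(~q | ~s | ~q | ~s)   [absorption]
    = ~(~q | ~s)   [idempotence]
    = q & s   [De Morgan]
Both reduce to q & s, so they are equivalent.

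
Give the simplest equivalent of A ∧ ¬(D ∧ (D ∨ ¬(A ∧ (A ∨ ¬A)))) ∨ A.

A

A ∧ ¬(D ∧ (D ∨ ¬(A ∧ (A ∨ ¬A)))) ∨ A
= A ∧ ¬(D ∧ (D ∨ ¬A)) ∨ A
= A ∧ ¬D ∨ A
= A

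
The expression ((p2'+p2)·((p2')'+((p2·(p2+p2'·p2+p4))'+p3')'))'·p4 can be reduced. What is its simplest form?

((p2'+p2)·((p2')'+((p2·(p2+p2'·p2+p4))'+p3')'))'·p4
= ((p2'+p2)·((p2')'+((p2·(p2+p4))'+p3')'))'·p4   [complement / identity]
= ((p2')'+((p2·(p2+p4))'+p3')')'·p4   [complement / identity]
= p2'·((p2·(p2+p4))'+p3')·p4   [De Morgan]
= p2'·(p2'+p3')·p4   [absorption]
= p2'·p4   [absorption]

p2'·p4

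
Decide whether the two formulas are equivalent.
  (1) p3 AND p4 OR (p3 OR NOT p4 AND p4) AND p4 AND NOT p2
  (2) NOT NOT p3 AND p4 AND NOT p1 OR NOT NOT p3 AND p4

E1: p3 AND p4 OR (p3 OR NOT p4 AND p4) AND p4 AND NOT p2
    = p3 AND p4 OR p3 AND p4 AND NOT p2   [complement / identity]
    = p3 AND p4   [absorption]
E2: NOT NOT p3 AND p4 AND NOT p1 OR NOT NOT p3 AND p4
    = NOT NOT p3 AND p4   [absorption]
    = p3 AND p4   [double negation]
Both reduce to p3 AND p4, so they are equivalent.

Yes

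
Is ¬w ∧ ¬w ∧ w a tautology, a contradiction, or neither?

¬w ∧ ¬w ∧ w
= ¬w ∧ w   [idempotence]
= False   [complement]

contradiction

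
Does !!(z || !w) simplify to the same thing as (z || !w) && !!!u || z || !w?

Yes

E1: !!(z || !w)
    = z || !w   (double negation)
E2: (z || !w) && !!!u || z || !w
    = (z || !w) && !u || z || !w   (double negation)
    = z || !w   (absorption)
Both reduce to z || !w, so they are equivalent.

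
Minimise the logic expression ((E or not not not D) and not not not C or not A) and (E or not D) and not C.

((E or not not not D) and not not not C or not A) and (E or not D) and not C
= ((E or not not not D) and not C or not A) and (E or not D) and not C
= ((E or not D) and not C or not A) and (E or not D) and not C
= (E or not D) and not C

(E or not D) and not C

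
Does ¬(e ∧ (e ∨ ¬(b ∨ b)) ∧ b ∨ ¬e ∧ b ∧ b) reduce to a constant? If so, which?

no

¬(e ∧ (e ∨ ¬(b ∨ b)) ∧ b ∨ ¬e ∧ b ∧ b)
= ¬(e ∧ (e ∨ ¬b) ∧ b ∨ ¬e ∧ b ∧ b)
= ¬(e ∧ b ∨ ¬e ∧ b ∧ b)
= ¬(e ∧ b ∨ ¬e ∧ b)
= ¬b
This depends on b, so it is not a constant.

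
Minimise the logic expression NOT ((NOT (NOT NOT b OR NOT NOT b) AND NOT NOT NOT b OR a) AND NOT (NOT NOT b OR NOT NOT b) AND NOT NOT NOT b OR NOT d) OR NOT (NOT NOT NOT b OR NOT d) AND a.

b AND d

NOT ((NOT (NOT NOT b OR NOT NOT b) AND NOT NOT NOT b OR a) AND NOT (NOT NOT b OR NOT NOT b) AND NOT NOT NOT b OR NOT d) OR NOT (NOT NOT NOT b OR NOT d) AND a
= NOT (NOT (NOT NOT b OR NOT NOT b) AND NOT NOT NOT b OR NOT d) OR NOT (NOT NOT NOT b OR NOT d) AND a   — absorption
= NOT (NOT NOT NOT b AND NOT NOT NOT b OR NOT d) OR NOT (NOT NOT NOT b OR NOT d) AND a   — idempotence
= NOT (NOT NOT NOT b OR NOT d) OR NOT (NOT NOT NOT b OR NOT d) AND a   — idempotence
= NOT (NOT NOT NOT b OR NOT d)   — absorption
= NOT (NOT b OR NOT d)   — double negation
= b AND d   — De Morgan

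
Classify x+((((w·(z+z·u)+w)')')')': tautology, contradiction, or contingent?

contingent

x+((((w·(z+z·u)+w)')')')'
= x+((((w·z+w)')')')'   [absorption]
= x+((w·z+w)')'   [double negation]
= x+(w')'   [absorption]
= x+w   [double negation]
This depends on w, x, so it is not a constant.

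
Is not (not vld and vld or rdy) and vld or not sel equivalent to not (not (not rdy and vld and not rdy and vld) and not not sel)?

E1: not (not vld and vld or rdy) and vld or not sel
    = not rdy and vld or not sel
E2: not (not (not rdy and vld and not rdy and vld) and not not sel)
    = not rdy and vld and not rdy and vld or not sel
    = not rdy and vld or not sel
Both reduce to not rdy and vld or not sel, so they are equivalent.

Yes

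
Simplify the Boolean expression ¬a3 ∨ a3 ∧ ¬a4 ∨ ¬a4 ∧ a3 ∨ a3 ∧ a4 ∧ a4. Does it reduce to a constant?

True

¬a3 ∨ a3 ∧ ¬a4 ∨ ¬a4 ∧ a3 ∨ a3 ∧ a4 ∧ a4
= ¬a3 ∨ a3 ∧ ¬a4 ∨ ¬a4 ∧ a3 ∨ a3 ∧ a4   — idempotence
= ¬a3 ∨ a3 ∧ ¬a4 ∨ a3   — distribution
= ¬a3 ∨ a3   — absorption
= True   — complement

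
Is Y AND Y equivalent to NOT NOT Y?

E1: Y AND Y
    = Y   [idempotence]
E2: NOT NOT Y
    = Y   [double negation]
Both reduce to Y, so they are equivalent.

Yes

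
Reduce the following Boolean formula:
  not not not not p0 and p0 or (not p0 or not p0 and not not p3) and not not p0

not not not not p0 and p0 or (not p0 or not p0 and not not p3) and not not p0
= not not not not p0 and p0 or (not p0 or not p0 and p3) and not not p0   [double negation]
= not not not not p0 and p0 or not p0 and not not p0   [absorption]
= not not p0 and p0 or not p0 and not not p0   [double negation]
= not not p0   [distribution]
= p0   [double negation]

p0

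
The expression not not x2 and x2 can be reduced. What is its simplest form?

not not x2 and x2
= x2 and x2   (double negation)
= x2   (idempotence)

x2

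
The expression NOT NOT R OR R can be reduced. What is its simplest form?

NOT NOT R OR R
= R OR R   (double negation)
= R   (idempotence)

R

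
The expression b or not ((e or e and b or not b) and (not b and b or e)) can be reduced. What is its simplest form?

b or not ((e or e and b or not b) and (not b and b or e))
= b or not ((e or e and b or not b) and e)   [complement / identity]
= b or not ((e or not b) and e)   [absorption]
= b or not e   [absorption]

b or not e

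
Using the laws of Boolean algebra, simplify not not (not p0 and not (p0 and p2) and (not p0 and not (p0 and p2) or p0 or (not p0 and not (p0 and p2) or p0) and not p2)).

not p0

not not (not p0 and not (p0 and p2) and (not p0 and not (p0 and p2) or p0 or (not p0 and not (p0 and p2) or p0) and not p2))
= not not (not p0 and not (p0 and p2) and (not p0 and not (p0 and p2) or p0))   [absorption]
= not not (not p0 and not (p0 and p2))   [absorption]
= not (p0 or p0 and p2)   [De Morgan]
= not p0   [absorption]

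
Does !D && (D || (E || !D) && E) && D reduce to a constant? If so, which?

!D && (D || (E || !D) && E) && D
= !D && (D || E) && D   (absorption)
= !D && D   (absorption)
= false   (complement)

yes, False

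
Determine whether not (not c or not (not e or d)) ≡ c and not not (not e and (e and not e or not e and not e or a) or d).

E1: not (not c or not (not e or d))
    = c and (not e or d)   (De Morgan)
E2: c and not not (not e and (e and not e or not e and not e or a) or d)
    = c and (not e and (e and not e or not e and not e or a) or d)   (double negation)
    = c and (not e and (not e or a) or d)   (distribution)
    = c and (not e or d)   (absorption)
Both reduce to c and (not e or d), so they are equivalent.

Yes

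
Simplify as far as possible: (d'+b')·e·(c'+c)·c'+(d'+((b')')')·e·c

(d'+b')·e·(c'+c)·c'+(d'+((b')')')·e·c
= (d'+b')·e·c'+(d'+((b')')')·e·c   (complement / identity)
= (d'+b')·e·c'+(d'+b')·e·c   (double negation)
= (d'+b')·e   (distribution)

(d'+b')·e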